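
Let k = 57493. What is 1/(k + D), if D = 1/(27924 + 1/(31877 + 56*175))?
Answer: 1163788549/66909695089334 ≈ 1.7393e-5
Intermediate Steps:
D = 41677/1163788549 (D = 1/(27924 + 1/(31877 + 9800)) = 1/(27924 + 1/41677) = 1/(1163788549/41677) = 41677/1163788549 ≈ 3.5812e-5)
1/(k + D) = 1/(57493 + 41677/1163788549) = 1/(66909695089334/1163788549) = 1163788549/66909695089334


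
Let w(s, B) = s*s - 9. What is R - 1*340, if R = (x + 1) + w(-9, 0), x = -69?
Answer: -336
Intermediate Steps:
w(s, B) = -9 + s² (w(s, B) = s² - 9 = -9 + s²)
R = 4 (R = (-69 + 1) + (-9 + (-9)²) = -68 + (-9 + 81) = -68 + 72 = 4)
R - 1*340 = 4 - 1*340 = 4 - 340 = -336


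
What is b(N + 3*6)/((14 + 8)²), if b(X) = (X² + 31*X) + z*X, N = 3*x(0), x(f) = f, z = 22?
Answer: 639/242 ≈ 2.6405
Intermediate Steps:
N = 0 (N = 3*0 = 0)
b(X) = X² + 53*X (b(X) = (X² + 31*X) + 22*X = X² + 53*X)
b(N + 3*6)/((14 + 8)²) = ((0 + 3*6)*(53 + (0 + 3*6)))/((14 + 8)²) = ((0 + 18)*(53 + (0 + 18)))/(22²) = (18*(53 + 18))/484 = (18*71)*(1/484) = 1278*(1/484) = 639/242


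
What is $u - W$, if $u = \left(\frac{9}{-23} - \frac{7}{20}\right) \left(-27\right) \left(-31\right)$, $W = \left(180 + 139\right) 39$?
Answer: $- \frac{6008277}{460} \approx -13061.0$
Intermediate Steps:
$W = 12441$ ($W = 319 \cdot 39 = 12441$)
$u = - \frac{285417}{460}$ ($u = \left(9 \left(- \frac{1}{23}\right) - \frac{7}{20}\right) \left(-27\right) \left(-31\right) = \left(- \frac{9}{23} - \frac{7}{20}\right) \left(-27\right) \left(-31\right) = \left(- \frac{341}{460}\right) \left(-27\right) \left(-31\right) = \frac{9207}{460} \left(-31\right) = - \frac{285417}{460} \approx -620.47$)
$u - W = - \frac{285417}{460} - 12441 = - \frac{6008277}{460}$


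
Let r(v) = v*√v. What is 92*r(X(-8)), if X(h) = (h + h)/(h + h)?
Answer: 92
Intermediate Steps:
X(h) = 1 (X(h) = (2*h)/((2*h)) = (2*h)*(1/(2*h)) = 1)
r(v) = v^(3/2)
92*r(X(-8)) = 92*1^(3/2) = 92*1 = 92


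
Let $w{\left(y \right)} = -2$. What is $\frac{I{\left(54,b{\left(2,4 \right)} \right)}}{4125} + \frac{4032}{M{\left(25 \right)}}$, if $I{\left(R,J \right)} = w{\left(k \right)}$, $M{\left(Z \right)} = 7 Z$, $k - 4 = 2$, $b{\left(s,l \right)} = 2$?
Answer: $\frac{95038}{4125} \approx 23.04$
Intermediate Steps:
$k = 6$ ($k = 4 + 2 = 6$)
$I{\left(R,J \right)} = -2$
$\frac{I{\left(54,b{\left(2,4 \right)} \right)}}{4125} + \frac{4032}{M{\left(25 \right)}} = - \frac{2}{4125} + \frac{4032}{7 \cdot 25} = \left(-2\right) \frac{1}{4125} + \frac{4032}{175} = - \frac{2}{4125} + 4032 \cdot \frac{1}{175} = - \frac{2}{4125} + \frac{576}{25} = \frac{95038}{4125}$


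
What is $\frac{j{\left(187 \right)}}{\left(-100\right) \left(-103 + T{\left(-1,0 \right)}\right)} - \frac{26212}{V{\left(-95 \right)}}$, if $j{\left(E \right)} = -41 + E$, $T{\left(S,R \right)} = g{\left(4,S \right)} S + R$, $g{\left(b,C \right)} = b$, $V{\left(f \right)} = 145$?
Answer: $- \frac{28044723}{155150} \approx -180.76$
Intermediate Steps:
$T{\left(S,R \right)} = R + 4 S$ ($T{\left(S,R \right)} = 4 S + R = R + 4 S$)
$\frac{j{\left(187 \right)}}{\left(-100\right) \left(-103 + T{\left(-1,0 \right)}\right)} - \frac{26212}{V{\left(-95 \right)}} = \frac{-41 + 187}{\left(-100\right) \left(-103 + \left(0 + 4 \left(-1\right)\right)\right)} - \frac{26212}{145} = \frac{146}{\left(-100\right) \left(-103 + \left(0 - 4\right)\right)} - \frac{26212}{145} = \frac{146}{\left(-100\right) \left(-103 - 4\right)} - \frac{26212}{145} = \frac{146}{\left(-100\right) \left(-107\right)} - \frac{26212}{145} = \frac{146}{10700} - \frac{26212}{145} = 146 \cdot \frac{1}{10700} - \frac{26212}{145} = \frac{73}{5350} - \frac{26212}{145} = - \frac{28044723}{155150}$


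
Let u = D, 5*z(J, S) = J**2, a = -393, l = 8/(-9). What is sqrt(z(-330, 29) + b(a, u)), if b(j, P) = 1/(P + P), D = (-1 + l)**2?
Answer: 3*sqrt(2797538)/34 ≈ 147.58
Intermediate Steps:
l = -8/9 (l = 8*(-1/9) = -8/9 ≈ -0.88889)
z(J, S) = J**2/5
D = 289/81 (D = (-1 - 8/9)**2 = (-17/9)**2 = 289/81 ≈ 3.5679)
u = 289/81 ≈ 3.5679
b(j, P) = 1/(2*P)
sqrt(z(-330, 29) + b(a, u)) = sqrt((1/5)*(-330)**2 + 1/(2*(289/81))) = sqrt((1/5)*108900 + (1/2)*(81/289)) = sqrt(21780 + 81/578) = sqrt(12588921/578) = 3*sqrt(2797538)/34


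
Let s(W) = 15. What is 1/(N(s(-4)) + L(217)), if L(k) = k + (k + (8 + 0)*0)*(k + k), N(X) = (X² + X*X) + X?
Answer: 1/94860 ≈ 1.0542e-5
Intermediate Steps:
N(X) = X + 2*X² (N(X) = (X² + X²) + X = 2*X² + X = X + 2*X²)
L(k) = k + 2*k² (L(k) = k + (k + 8*0)*(2*k) = k + (k + 0)*(2*k) = k + k*(2*k) = k + 2*k²)
1/(N(s(-4)) + L(217)) = 1/(15*(1 + 2*15) + 217*(1 + 2*217)) = 1/(15*(1 + 30) + 217*(1 + 434)) = 1/(15*31 + 217*435) = 1/(465 + 94395) = 1/94860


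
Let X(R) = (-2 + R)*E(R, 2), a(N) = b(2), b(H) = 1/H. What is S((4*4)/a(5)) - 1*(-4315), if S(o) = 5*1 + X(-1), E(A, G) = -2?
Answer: 4326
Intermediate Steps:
a(N) = ½ (a(N) = 1/2 = ½)
X(R) = 4 - 2*R (X(R) = (-2 + R)*(-2) = 4 - 2*R)
S(o) = 11 (S(o) = 5*1 + (4 - 2*(-1)) = 5 + (4 + 2) = 5 + 6 = 11)
S((4*4)/a(5)) - 1*(-4315) = 11 - 1*(-4315) = 11 + 4315 = 4326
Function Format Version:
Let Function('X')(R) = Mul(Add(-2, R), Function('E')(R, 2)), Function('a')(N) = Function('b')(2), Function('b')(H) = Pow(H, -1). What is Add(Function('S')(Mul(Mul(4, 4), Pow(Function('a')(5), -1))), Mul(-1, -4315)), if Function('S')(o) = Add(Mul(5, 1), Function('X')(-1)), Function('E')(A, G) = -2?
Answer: 4326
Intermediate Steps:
Function('a')(N) = Rational(1, 2) (Function('a')(N) = Pow(2, -1) = Rational(1, 2))
Function('X')(R) = Add(4, Mul(-2, R)) (Function('X')(R) = Mul(Add(-2, R), -2) = Add(4, Mul(-2, R)))
Function('S')(o) = 11 (Function('S')(o) = Add(Mul(5, 1), Add(4, Mul(-2, -1))) = Add(5, Add(4, 2)) = Add(5, 6) = 11)
Add(Function('S')(Mul(Mul(4, 4), Pow(Function('a')(5), -1))), Mul(-1, -4315)) = Add(11, Mul(-1, -4315)) = Add(11, 4315) = 4326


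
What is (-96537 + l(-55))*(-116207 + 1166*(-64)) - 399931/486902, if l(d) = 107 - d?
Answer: 8954779071887819/486902 ≈ 1.8391e+10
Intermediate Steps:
(-96537 + l(-55))*(-116207 + 1166*(-64)) - 399931/486902 = (-96537 + (107 - 1*(-55)))*(-116207 + 1166*(-64)) - 399931/486902 = (-96537 + (107 + 55))*(-116207 - 74624) - 399931/486902 = (-96537 + 162)*(-190831) - 1*399931/486902 = -96375*(-190831) - 399931/486902 = 18391337625 - 399931/486902 = 8954779071887819/486902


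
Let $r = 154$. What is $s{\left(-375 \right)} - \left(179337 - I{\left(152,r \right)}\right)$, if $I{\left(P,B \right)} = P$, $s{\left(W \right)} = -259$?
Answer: $-179444$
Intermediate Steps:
$s{\left(-375 \right)} - \left(179337 - I{\left(152,r \right)}\right) = -259 - \left(179337 - 152\right) = -259 - 179185 = -179444$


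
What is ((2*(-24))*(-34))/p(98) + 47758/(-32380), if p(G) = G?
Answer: 12040969/793310 ≈ 15.178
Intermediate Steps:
((2*(-24))*(-34))/p(98) + 47758/(-32380) = ((2*(-24))*(-34))/98 + 47758/(-32380) = -48*(-34)*(1/98) + 47758*(-1/32380) = 1632*(1/98) - 23879/16190 = 816/49 - 23879/16190 = 12040969/793310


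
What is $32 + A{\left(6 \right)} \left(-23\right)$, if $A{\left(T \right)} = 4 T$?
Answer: $-520$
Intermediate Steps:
$32 + A{\left(6 \right)} \left(-23\right) = 32 + 4 \cdot 6 \left(-23\right) = 32 + 24 \left(-23\right) = 32 - 552 = -520$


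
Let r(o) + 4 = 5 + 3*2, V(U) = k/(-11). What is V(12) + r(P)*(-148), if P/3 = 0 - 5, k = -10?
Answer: -11386/11 ≈ -1035.1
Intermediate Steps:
P = -15 (P = 3*(0 - 5) = 3*(-5) = -15)
V(U) = 10/11 (V(U) = -10/(-11) = -10*(-1/11) = 10/11)
r(o) = 7 (r(o) = -4 + (5 + 3*2) = -4 + (5 + 6) = -4 + 11 = 7)
V(12) + r(P)*(-148) = 10/11 + 7*(-148) = 10/11 - 1036 = -11386/11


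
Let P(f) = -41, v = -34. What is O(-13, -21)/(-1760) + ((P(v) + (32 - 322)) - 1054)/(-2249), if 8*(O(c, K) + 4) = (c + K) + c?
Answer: 19678471/31665920 ≈ 0.62144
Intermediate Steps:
O(c, K) = -4 + c/4 + K/8 (O(c, K) = -4 + ((c + K) + c)/8 = -4 + ((K + c) + c)/8 = -4 + (K + 2*c)/8 = -4 + (c/4 + K/8) = -4 + c/4 + K/8)
O(-13, -21)/(-1760) + ((P(v) + (32 - 322)) - 1054)/(-2249) = (-4 + (¼)*(-13) + (⅛)*(-21))/(-1760) + ((-41 + (32 - 322)) - 1054)/(-2249) = (-4 - 13/4 - 21/8)*(-1/1760) + ((-41 - 290) - 1054)*(-1/2249) = -79/8*(-1/1760) + (-331 - 1054)*(-1/2249) = 79/14080 - 1385*(-1/2249) = 79/14080 + 1385/2249 = 19678471/31665920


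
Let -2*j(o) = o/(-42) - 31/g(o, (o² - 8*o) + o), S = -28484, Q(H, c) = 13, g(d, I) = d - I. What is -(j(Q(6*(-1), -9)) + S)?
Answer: 155523097/5460 ≈ 28484.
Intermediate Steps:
j(o) = o/84 + 31/(2*(-o² + 8*o)) (j(o) = -(o/(-42) - 31/(o - ((o² - 8*o) + o)))/2 = -(o*(-1/42) - 31/(o - (o² - 7*o)))/2 = -(-o/42 - 31/(o + (-o² + 7*o)))/2 = -(-o/42 - 31/(-o² + 8*o))/2 = -(-31/(-o² + 8*o) - o/42)/2 = o/84 + 31/(2*(-o² + 8*o)))
-(j(Q(6*(-1), -9)) + S) = -((1/84)*(-1302 + 13²*(-8 + 13))/(13*(-8 + 13)) - 28484) = -((1/84)*(1/13)*(-1302 + 169*5)/5 - 28484) = -((1/84)*(1/13)*(⅕)*(-1302 + 845) - 28484) = -((1/84)*(1/13)*(⅕)*(-457) - 28484) = -(-457/5460 - 28484) = -1*(-155523097/5460) = 155523097/5460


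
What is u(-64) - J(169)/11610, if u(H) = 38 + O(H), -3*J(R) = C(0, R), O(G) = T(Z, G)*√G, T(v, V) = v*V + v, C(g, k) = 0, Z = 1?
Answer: 38 - 504*I ≈ 38.0 - 504.0*I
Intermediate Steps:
T(v, V) = v + V*v (T(v, V) = V*v + v = v + V*v)
O(G) = √G*(1 + G) (O(G) = (1*(1 + G))*√G = (1 + G)*√G = √G*(1 + G))
J(R) = 0 (J(R) = -⅓*0 = 0)
u(H) = 38 + √H*(1 + H)
u(-64) - J(169)/11610 = (38 + √(-64)*(1 - 64)) - 0/11610 = (38 + (8*I)*(-63)) - 0/11610 = (38 - 504*I) - 1*0 = (38 - 504*I) + 0 = 38 - 504*I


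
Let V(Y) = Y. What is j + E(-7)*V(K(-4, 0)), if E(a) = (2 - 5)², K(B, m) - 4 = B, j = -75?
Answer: -75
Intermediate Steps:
K(B, m) = 4 + B
E(a) = 9 (E(a) = (-3)² = 9)
j + E(-7)*V(K(-4, 0)) = -75 + 9*(4 - 4) = -75 + 9*0 = -75 + 0 = -75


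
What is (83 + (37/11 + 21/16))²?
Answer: 238115761/30976 ≈ 7687.1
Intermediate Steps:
(83 + (37/11 + 21/16))² = (83 + 823/176)² = (15431/176)² = 238115761/30976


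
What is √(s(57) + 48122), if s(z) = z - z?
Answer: √48122 ≈ 219.37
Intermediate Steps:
s(z) = 0
√(s(57) + 48122) = √(0 + 48122) = √48122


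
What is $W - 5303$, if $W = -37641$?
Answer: $-42944$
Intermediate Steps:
$W - 5303 = -37641 - 5303 = -42944$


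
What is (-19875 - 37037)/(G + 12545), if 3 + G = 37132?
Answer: -28456/24837 ≈ -1.1457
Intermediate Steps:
G = 37129 (G = -3 + 37132 = 37129)
(-19875 - 37037)/(G + 12545) = (-19875 - 37037)/(37129 + 12545) = -56912/49674 = -56912*1/49674 = -28456/24837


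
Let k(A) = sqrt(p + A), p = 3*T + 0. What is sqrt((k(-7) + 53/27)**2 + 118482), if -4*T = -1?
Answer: sqrt(345486523 + 28620*I)/54 ≈ 344.21 + 0.014257*I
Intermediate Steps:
T = 1/4 (T = -1/4*(-1) = 1/4 ≈ 0.25000)
p = 3/4 (p = 3*(1/4) + 0 = 3/4 + 0 = 3/4 ≈ 0.75000)
k(A) = sqrt(3/4 + A)
sqrt((k(-7) + 53/27)**2 + 118482) = sqrt((sqrt(3 + 4*(-7))/2 + 53/27)**2 + 118482) = sqrt((sqrt(3 - 28)/2 + 53*(1/27))**2 + 118482) = sqrt((sqrt(-25)/2 + 53/27)**2 + 118482) = sqrt(((5*I)/2 + 53/27)**2 + 118482) = sqrt((5*I/2 + 53/27)**2 + 118482) = sqrt((53/27 + 5*I/2)**2 + 118482) = sqrt(118482 + (53/27 + 5*I/2)**2)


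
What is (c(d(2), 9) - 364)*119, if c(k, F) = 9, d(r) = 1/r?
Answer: -42245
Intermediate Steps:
(c(d(2), 9) - 364)*119 = (9 - 364)*119 = -355*119 = -42245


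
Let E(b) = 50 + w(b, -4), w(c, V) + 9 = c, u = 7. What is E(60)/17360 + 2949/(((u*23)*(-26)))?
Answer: -3626561/5190640 ≈ -0.69867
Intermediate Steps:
w(c, V) = -9 + c
E(b) = 41 + b (E(b) = 50 + (-9 + b) = 41 + b)
E(60)/17360 + 2949/(((u*23)*(-26))) = (41 + 60)/17360 + 2949/(((7*23)*(-26))) = 101*(1/17360) + 2949/((161*(-26))) = 101/17360 + 2949/(-4186) = 101/17360 + 2949*(-1/4186) = 101/17360 - 2949/4186 = -3626561/5190640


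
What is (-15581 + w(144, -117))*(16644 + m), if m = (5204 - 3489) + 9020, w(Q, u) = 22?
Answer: -425989861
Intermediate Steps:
m = 10735 (m = 1715 + 9020 = 10735)
(-15581 + w(144, -117))*(16644 + m) = (-15581 + 22)*(16644 + 10735) = -15559*27379 = -425989861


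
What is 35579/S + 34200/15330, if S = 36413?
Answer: 59691689/18607043 ≈ 3.2080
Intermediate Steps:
35579/S + 34200/15330 = 35579/36413 + 34200/15330 = 35579*(1/36413) + 34200*(1/15330) = 35579/36413 + 1140/511 = 59691689/18607043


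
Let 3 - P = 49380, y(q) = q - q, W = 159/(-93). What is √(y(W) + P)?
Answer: I*√49377 ≈ 222.21*I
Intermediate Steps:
W = -53/31 (W = 159*(-1/93) = -53/31 ≈ -1.7097)
y(q) = 0
P = -49377 (P = 3 - 1*49380 = 3 - 49380 = -49377)
√(y(W) + P) = √(0 - 49377) = √(-49377) = I*√49377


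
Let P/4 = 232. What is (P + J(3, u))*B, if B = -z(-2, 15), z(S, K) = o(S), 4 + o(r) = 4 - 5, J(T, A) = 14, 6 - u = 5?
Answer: 4710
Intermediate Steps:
P = 928 (P = 4*232 = 928)
u = 1 (u = 6 - 1*5 = 6 - 5 = 1)
o(r) = -5 (o(r) = -4 + (4 - 5) = -4 - 1 = -5)
z(S, K) = -5
B = 5 (B = -1*(-5) = 5)
(P + J(3, u))*B = (928 + 14)*5 = 942*5 = 4710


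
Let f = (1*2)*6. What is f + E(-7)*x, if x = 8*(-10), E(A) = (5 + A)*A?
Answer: -1108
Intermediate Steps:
E(A) = A*(5 + A)
f = 12 (f = 2*6 = 12)
x = -80
f + E(-7)*x = 12 - 7*(5 - 7)*(-80) = 12 - 7*(-2)*(-80) = 12 + 14*(-80) = 12 - 1120 = -1108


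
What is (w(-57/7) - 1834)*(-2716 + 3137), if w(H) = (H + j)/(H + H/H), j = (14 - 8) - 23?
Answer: -19265802/25 ≈ -7.7063e+5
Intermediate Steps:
j = -17 (j = 6 - 23 = -17)
w(H) = (-17 + H)/(1 + H) (w(H) = (H - 17)/(H + H/H) = (-17 + H)/(H + 1) = (-17 + H)/(1 + H))
(w(-57/7) - 1834)*(-2716 + 3137) = ((-17 - 57/7)/(1 - 57/7) - 1834)*(-2716 + 3137) = ((-17 - 57*⅐)/(1 - 57*⅐) - 1834)*421 = ((-17 - 57/7)/(1 - 57/7) - 1834)*421 = (-176/7/(-50/7) - 1834)*421 = (-7/50*(-176/7) - 1834)*421 = (88/25 - 1834)*421 = -45762/25*421 = -19265802/25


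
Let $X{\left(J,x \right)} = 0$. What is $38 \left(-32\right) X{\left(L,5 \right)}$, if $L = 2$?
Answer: $0$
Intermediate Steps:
$38 \left(-32\right) X{\left(L,5 \right)} = 38 \left(-32\right) 0 = \left(-1216\right) 0 = 0$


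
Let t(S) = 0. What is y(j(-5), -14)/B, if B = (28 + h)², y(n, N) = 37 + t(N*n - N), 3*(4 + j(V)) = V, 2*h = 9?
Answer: 148/4225 ≈ 0.035030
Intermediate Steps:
h = 9/2 (h = (½)*9 = 9/2 ≈ 4.5000)
j(V) = -4 + V/3
y(n, N) = 37 (y(n, N) = 37 + 0 = 37)
B = 4225/4 (B = (28 + 9/2)² = (65/2)² = 4225/4 ≈ 1056.3)
y(j(-5), -14)/B = 37/(4225/4) = 37*(4/4225) = 148/4225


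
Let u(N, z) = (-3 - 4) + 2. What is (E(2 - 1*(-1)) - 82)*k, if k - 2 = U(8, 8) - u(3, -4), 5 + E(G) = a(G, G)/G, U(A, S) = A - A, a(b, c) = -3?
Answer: -616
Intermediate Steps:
U(A, S) = 0
E(G) = -5 - 3/G
u(N, z) = -5 (u(N, z) = -7 + 2 = -5)
k = 7 (k = 2 + (0 - 1*(-5)) = 2 + (0 + 5) = 2 + 5 = 7)
(E(2 - 1*(-1)) - 82)*k = ((-5 - 3/(2 - 1*(-1))) - 82)*7 = ((-5 - 3/(2 + 1)) - 82)*7 = ((-5 - 3/3) - 82)*7 = ((-5 - 3*⅓) - 82)*7 = ((-5 - 1) - 82)*7 = (-6 - 82)*7 = -88*7 = -616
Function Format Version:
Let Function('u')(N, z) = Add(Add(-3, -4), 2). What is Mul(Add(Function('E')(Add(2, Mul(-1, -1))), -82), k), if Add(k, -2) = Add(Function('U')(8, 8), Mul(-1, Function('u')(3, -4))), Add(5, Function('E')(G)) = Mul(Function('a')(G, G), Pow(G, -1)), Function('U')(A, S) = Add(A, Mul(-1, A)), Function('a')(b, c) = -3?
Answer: -616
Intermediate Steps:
Function('U')(A, S) = 0
Function('E')(G) = Add(-5, Mul(-3, Pow(G, -1)))
Function('u')(N, z) = -5 (Function('u')(N, z) = Add(-7, 2) = -5)
k = 7 (k = Add(2, Add(0, Mul(-1, -5))) = Add(2, Add(0, 5)) = Add(2, 5) = 7)
Mul(Add(Function('E')(Add(2, Mul(-1, -1))), -82), k) = Mul(Add(Add(-5, Mul(-3, Pow(Add(2, Mul(-1, -1)), -1))), -82), 7) = Mul(Add(Add(-5, Mul(-3, Pow(Add(2, 1), -1))), -82), 7) = Mul(Add(Add(-5, Mul(-3, Pow(3, -1))), -82), 7) = Mul(Add(Add(-5, Mul(-3, Rational(1, 3))), -82), 7) = Mul(Add(Add(-5, -1), -82), 7) = Mul(Add(-6, -82), 7) = Mul(-88, 7) = -616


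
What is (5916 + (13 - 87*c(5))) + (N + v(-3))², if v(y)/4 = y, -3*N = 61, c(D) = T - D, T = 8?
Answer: 60421/9 ≈ 6713.4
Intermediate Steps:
c(D) = 8 - D
N = -61/3 (N = -⅓*61 = -61/3 ≈ -20.333)
v(y) = 4*y
(5916 + (13 - 87*c(5))) + (N + v(-3))² = (5916 + (13 - 87*(8 - 1*5))) + (-61/3 + 4*(-3))² = (5916 + (13 - 87*(8 - 5))) + (-61/3 - 12)² = (5916 + (13 - 87*3)) + (-97/3)² = (5916 + (13 - 261)) + 9409/9 = (5916 - 248) + 9409/9 = 5668 + 9409/9 = 60421/9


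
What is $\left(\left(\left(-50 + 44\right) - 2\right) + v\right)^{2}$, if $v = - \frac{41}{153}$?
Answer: $\frac{1600225}{23409} \approx 68.359$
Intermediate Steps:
$v = - \frac{41}{153}$ ($v = \left(-41\right) \frac{1}{153} = - \frac{41}{153} \approx -0.26797$)
$\left(\left(\left(-50 + 44\right) - 2\right) + v\right)^{2} = \left(\left(\left(-50 + 44\right) - 2\right) - \frac{41}{153}\right)^{2} = \left(\left(-6 - 2\right) - \frac{41}{153}\right)^{2} = \left(-8 - \frac{41}{153}\right)^{2} = \left(- \frac{1265}{153}\right)^{2} = \frac{1600225}{23409}$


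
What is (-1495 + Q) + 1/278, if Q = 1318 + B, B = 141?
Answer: -10007/278 ≈ -35.996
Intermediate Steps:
Q = 1459 (Q = 1318 + 141 = 1459)
(-1495 + Q) + 1/278 = (-1495 + 1459) + 1/278 = -36 + 1/278 = -10007/278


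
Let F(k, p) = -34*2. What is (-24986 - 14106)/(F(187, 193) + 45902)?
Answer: -19546/22917 ≈ -0.85290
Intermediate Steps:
F(k, p) = -68
(-24986 - 14106)/(F(187, 193) + 45902) = (-24986 - 14106)/(-68 + 45902) = -39092/45834 = -39092*1/45834 = -19546/22917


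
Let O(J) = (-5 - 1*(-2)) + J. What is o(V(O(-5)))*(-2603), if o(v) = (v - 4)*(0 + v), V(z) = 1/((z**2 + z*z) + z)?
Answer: 1246837/14400 ≈ 86.586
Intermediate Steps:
O(J) = -3 + J (O(J) = (-5 + 2) + J = -3 + J)
V(z) = 1/(z + 2*z**2) (V(z) = 1/((z**2 + z**2) + z) = 1/(2*z**2 + z) = 1/(z + 2*z**2))
o(v) = v*(-4 + v) (o(v) = (-4 + v)*v = v*(-4 + v))
o(V(O(-5)))*(-2603) = ((1/((-3 - 5)*(1 + 2*(-3 - 5))))*(-4 + 1/((-3 - 5)*(1 + 2*(-3 - 5)))))*(-2603) = ((1/((-8)*(1 + 2*(-8))))*(-4 + 1/((-8)*(1 + 2*(-8)))))*(-2603) = ((-1/(8*(1 - 16)))*(-4 - 1/(8*(1 - 16))))*(-2603) = ((-1/8/(-15))*(-4 - 1/8/(-15)))*(-2603) = ((-1/8*(-1/15))*(-4 - 1/8*(-1/15)))*(-2603) = ((-4 + 1/120)/120)*(-2603) = ((1/120)*(-479/120))*(-2603) = -479/14400*(-2603) = 1246837/14400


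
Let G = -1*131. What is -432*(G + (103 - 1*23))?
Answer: 22032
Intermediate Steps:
G = -131
-432*(G + (103 - 1*23)) = -432*(-131 + (103 - 1*23)) = -432*(-131 + (103 - 23)) = -432*(-131 + 80) = -432*(-51) = 22032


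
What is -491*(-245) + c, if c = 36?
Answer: 120331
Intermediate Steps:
-491*(-245) + c = -491*(-245) + 36 = 120295 + 36 = 120331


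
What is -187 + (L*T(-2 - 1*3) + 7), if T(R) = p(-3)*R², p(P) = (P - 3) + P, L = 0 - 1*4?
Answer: 720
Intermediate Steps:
L = -4 (L = 0 - 4 = -4)
p(P) = -3 + 2*P (p(P) = (-3 + P) + P = -3 + 2*P)
T(R) = -9*R² (T(R) = (-3 + 2*(-3))*R² = (-3 - 6)*R² = -9*R²)
-187 + (L*T(-2 - 1*3) + 7) = -187 + (-(-36)*(-2 - 1*3)² + 7) = -187 + (-(-36)*(-2 - 3)² + 7) = -187 + (-(-36)*(-5)² + 7) = -187 + (-(-36)*25 + 7) = -187 + (-4*(-225) + 7) = -187 + (900 + 7) = -187 + 907 = 720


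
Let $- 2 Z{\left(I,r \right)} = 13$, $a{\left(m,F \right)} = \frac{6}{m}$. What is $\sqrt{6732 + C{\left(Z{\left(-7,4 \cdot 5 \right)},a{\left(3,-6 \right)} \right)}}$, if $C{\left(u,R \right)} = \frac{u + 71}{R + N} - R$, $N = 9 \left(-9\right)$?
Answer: $\frac{\sqrt{167987338}}{158} \approx 82.032$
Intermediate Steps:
$N = -81$
$Z{\left(I,r \right)} = - \frac{13}{2}$ ($Z{\left(I,r \right)} = \left(- \frac{1}{2}\right) 13 = - \frac{13}{2}$)
$C{\left(u,R \right)} = - R + \frac{71 + u}{-81 + R}$ ($C{\left(u,R \right)} = \frac{u + 71}{R - 81} - R = \frac{71 + u}{-81 + R} - R = - R + \frac{71 + u}{-81 + R}$)
$\sqrt{6732 + C{\left(Z{\left(-7,4 \cdot 5 \right)},a{\left(3,-6 \right)} \right)}} = \sqrt{6732 + \frac{71 - \frac{13}{2} - \left(\frac{6}{3}\right)^{2} + 81 \cdot \frac{6}{3}}{-81 + \frac{6}{3}}} = \sqrt{6732 + \frac{71 - \frac{13}{2} - \left(6 \cdot \frac{1}{3}\right)^{2} + 81 \cdot 6 \cdot \frac{1}{3}}{-81 + 6 \cdot \frac{1}{3}}} = \sqrt{6732 + \frac{71 - \frac{13}{2} - 2^{2} + 81 \cdot 2}{-81 + 2}} = \sqrt{6732 + \frac{71 - \frac{13}{2} - 4 + 162}{-79}} = \sqrt{6732 - \frac{71 - \frac{13}{2} - 4 + 162}{79}} = \sqrt{6732 - \frac{445}{158}} = \sqrt{\frac{1063211}{158}} = \frac{\sqrt{167987338}}{158}$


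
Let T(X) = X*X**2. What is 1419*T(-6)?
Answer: -306504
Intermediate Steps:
T(X) = X**3
1419*T(-6) = 1419*(-6)**3 = 1419*(-216) = -306504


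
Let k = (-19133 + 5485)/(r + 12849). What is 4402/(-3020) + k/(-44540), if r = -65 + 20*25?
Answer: -16278045661/11167759170 ≈ -1.4576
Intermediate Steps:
r = 435 (r = -65 + 500 = 435)
k = -3412/3321 (k = (-19133 + 5485)/(435 + 12849) = -13648/13284 = -13648*1/13284 = -3412/3321 ≈ -1.0274)
4402/(-3020) + k/(-44540) = 4402/(-3020) - 3412/3321/(-44540) = 4402*(-1/3020) - 3412/3321*(-1/44540) = -2201/1510 + 853/36979335 = -16278045661/11167759170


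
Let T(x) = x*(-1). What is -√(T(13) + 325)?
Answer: -2*√78 ≈ -17.664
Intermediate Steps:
T(x) = -x
-√(T(13) + 325) = -√(-1*13 + 325) = -√(-13 + 325) = -√312 = -2*√78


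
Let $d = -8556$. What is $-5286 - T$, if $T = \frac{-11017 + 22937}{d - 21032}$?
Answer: $- \frac{39097562}{7397} \approx -5285.6$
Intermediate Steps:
$T = - \frac{2980}{7397}$ ($T = \frac{-11017 + 22937}{-8556 - 21032} = \frac{11920}{-29588} = 11920 \left(- \frac{1}{29588}\right) = - \frac{2980}{7397} \approx -0.40287$)
$-5286 - T = -5286 - - \frac{2980}{7397} = -5286 + \frac{2980}{7397} = - \frac{39097562}{7397}$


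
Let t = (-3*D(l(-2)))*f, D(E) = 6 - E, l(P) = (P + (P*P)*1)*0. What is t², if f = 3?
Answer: 2916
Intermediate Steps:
l(P) = 0 (l(P) = (P + P²*1)*0 = (P + P²)*0 = 0)
t = -54 (t = -3*(6 - 1*0)*3 = -3*(6 + 0)*3 = -3*6*3 = -18*3 = -54)
t² = (-54)² = 2916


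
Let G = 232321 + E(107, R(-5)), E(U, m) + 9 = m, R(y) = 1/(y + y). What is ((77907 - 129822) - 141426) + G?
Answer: 389709/10 ≈ 38971.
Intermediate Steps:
R(y) = 1/(2*y)
E(U, m) = -9 + m
G = 2323119/10 (G = 232321 + (-9 + (1/2)/(-5)) = 232321 + (-9 + (1/2)*(-1/5)) = 232321 + (-9 - 1/10) = 232321 - 91/10 = 2323119/10 ≈ 2.3231e+5)
((77907 - 129822) - 141426) + G = ((77907 - 129822) - 141426) + 2323119/10 = (-51915 - 141426) + 2323119/10 = -193341 + 2323119/10 = 389709/10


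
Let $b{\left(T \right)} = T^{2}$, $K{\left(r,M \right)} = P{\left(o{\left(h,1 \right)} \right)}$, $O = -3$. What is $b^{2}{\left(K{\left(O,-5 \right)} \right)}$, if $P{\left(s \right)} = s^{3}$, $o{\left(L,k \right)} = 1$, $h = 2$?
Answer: $1$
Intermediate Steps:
$K{\left(r,M \right)} = 1$ ($K{\left(r,M \right)} = 1^{3} = 1$)
$b^{2}{\left(K{\left(O,-5 \right)} \right)} = \left(1^{2}\right)^{2} = 1^{2} = 1$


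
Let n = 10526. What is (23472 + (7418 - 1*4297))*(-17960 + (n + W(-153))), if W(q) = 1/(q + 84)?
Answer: -13640799571/69 ≈ -1.9769e+8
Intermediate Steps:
W(q) = 1/(84 + q)
(23472 + (7418 - 1*4297))*(-17960 + (n + W(-153))) = (23472 + (7418 - 1*4297))*(-17960 + (10526 + 1/(84 - 153))) = (23472 + (7418 - 4297))*(-17960 + (10526 + 1/(-69))) = (23472 + 3121)*(-17960 + (10526 - 1/69)) = 26593*(-17960 + 726293/69) = 26593*(-512947/69) = -13640799571/69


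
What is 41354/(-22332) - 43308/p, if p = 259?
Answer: -488932471/2891994 ≈ -169.06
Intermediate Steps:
41354/(-22332) - 43308/p = 41354/(-22332) - 43308/259 = 41354*(-1/22332) - 43308*1/259 = -20677/11166 - 43308/259 = -488932471/2891994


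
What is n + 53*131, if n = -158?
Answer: 6785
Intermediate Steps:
n + 53*131 = -158 + 53*131 = -158 + 6943 = 6785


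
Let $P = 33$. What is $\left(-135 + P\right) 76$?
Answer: $-7752$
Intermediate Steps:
$\left(-135 + P\right) 76 = \left(-135 + 33\right) 76 = \left(-102\right) 76 = -7752$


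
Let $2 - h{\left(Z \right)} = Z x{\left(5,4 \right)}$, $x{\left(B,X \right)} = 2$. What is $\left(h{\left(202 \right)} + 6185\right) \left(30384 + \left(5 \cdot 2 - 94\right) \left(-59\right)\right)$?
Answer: $204371220$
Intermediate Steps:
$h{\left(Z \right)} = 2 - 2 Z$ ($h{\left(Z \right)} = 2 - Z 2 = 2 - 2 Z$)
$\left(h{\left(202 \right)} + 6185\right) \left(30384 + \left(5 \cdot 2 - 94\right) \left(-59\right)\right) = \left(\left(2 - 404\right) + 6185\right) \left(30384 + \left(5 \cdot 2 - 94\right) \left(-59\right)\right) = \left(\left(2 - 404\right) + 6185\right) \left(30384 + \left(10 - 94\right) \left(-59\right)\right) = \left(-402 + 6185\right) \left(30384 - -4956\right) = 5783 \left(30384 + 4956\right) = 5783 \cdot 35340 = 204371220$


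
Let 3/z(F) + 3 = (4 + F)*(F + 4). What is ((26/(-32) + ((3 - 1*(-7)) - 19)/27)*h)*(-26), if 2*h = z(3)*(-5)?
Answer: -3575/736 ≈ -4.8573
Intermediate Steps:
z(F) = 3/(-3 + (4 + F)²) (z(F) = 3/(-3 + (4 + F)*(F + 4)) = 3/(-3 + (4 + F)*(4 + F)) = 3/(-3 + (4 + F)²))
h = -15/92 (h = ((3/(-3 + (4 + 3)²))*(-5))/2 = ((3/(-3 + 7²))*(-5))/2 = ((3/(-3 + 49))*(-5))/2 = ((3/46)*(-5))/2 = (½)*(-15/46) = -15/92 ≈ -0.16304)
((26/(-32) + ((3 - 1*(-7)) - 19)/27)*h)*(-26) = ((26/(-32) + ((3 - 1*(-7)) - 19)/27)*(-15/92))*(-26) = ((26*(-1/32) + ((3 + 7) - 19)*(1/27))*(-15/92))*(-26) = ((-13/16 + (10 - 19)*(1/27))*(-15/92))*(-26) = ((-13/16 - 9*1/27)*(-15/92))*(-26) = ((-13/16 - ⅓)*(-15/92))*(-26) = -55/48*(-15/92)*(-26) = (275/1472)*(-26) = -3575/736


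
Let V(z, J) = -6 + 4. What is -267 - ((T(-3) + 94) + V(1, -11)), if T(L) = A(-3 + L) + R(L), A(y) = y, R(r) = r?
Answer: -350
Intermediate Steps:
V(z, J) = -2
T(L) = -3 + 2*L (T(L) = (-3 + L) + L = -3 + 2*L)
-267 - ((T(-3) + 94) + V(1, -11)) = -267 - (((-3 + 2*(-3)) + 94) - 2) = -267 - (((-3 - 6) + 94) - 2) = -267 - ((-9 + 94) - 2) = -267 - (85 - 2) = -267 - 1*83 = -267 - 83 = -350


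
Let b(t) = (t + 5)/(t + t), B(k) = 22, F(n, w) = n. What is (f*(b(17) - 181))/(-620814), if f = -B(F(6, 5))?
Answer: -11242/1758973 ≈ -0.0063912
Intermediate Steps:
b(t) = (5 + t)/(2*t) (b(t) = (5 + t)/((2*t)) = (5 + t)*(1/(2*t)) = (5 + t)/(2*t))
f = -22 (f = -1*22 = -22)
(f*(b(17) - 181))/(-620814) = -22*((1/2)*(5 + 17)/17 - 181)/(-620814) = -22*((1/2)*(1/17)*22 - 181)*(-1/620814) = -22*(11/17 - 181)*(-1/620814) = -22*(-3066/17)*(-1/620814) = (67452/17)*(-1/620814) = -11242/1758973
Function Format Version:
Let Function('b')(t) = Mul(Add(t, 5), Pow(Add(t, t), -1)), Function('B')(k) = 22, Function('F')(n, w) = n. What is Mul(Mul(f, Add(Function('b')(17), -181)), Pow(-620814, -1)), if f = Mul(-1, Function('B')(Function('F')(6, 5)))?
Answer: Rational(-11242, 1758973) ≈ -0.0063912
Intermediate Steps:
Function('b')(t) = Mul(Rational(1, 2), Pow(t, -1), Add(5, t)) (Function('b')(t) = Mul(Add(5, t), Pow(Mul(2, t), -1)) = Mul(Add(5, t), Mul(Rational(1, 2), Pow(t, -1))) = Mul(Rational(1, 2), Pow(t, -1), Add(5, t)))
f = -22 (f = Mul(-1, 22) = -22)
Mul(Mul(f, Add(Function('b')(17), -181)), Pow(-620814, -1)) = Mul(Mul(-22, Add(Mul(Rational(1, 2), Pow(17, -1), Add(5, 17)), -181)), Pow(-620814, -1)) = Mul(Mul(-22, Add(Mul(Rational(1, 2), Rational(1, 17), 22), -181)), Rational(-1, 620814)) = Mul(Mul(-22, Add(Rational(11, 17), -181)), Rational(-1, 620814)) = Mul(Mul(-22, Rational(-3066, 17)), Rational(-1, 620814)) = Mul(Rational(67452, 17), Rational(-1, 620814)) = Rational(-11242, 1758973)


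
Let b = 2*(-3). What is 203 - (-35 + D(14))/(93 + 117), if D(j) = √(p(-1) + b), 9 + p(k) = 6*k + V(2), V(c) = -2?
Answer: 1219/6 - I*√23/210 ≈ 203.17 - 0.022837*I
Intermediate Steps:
b = -6
p(k) = -11 + 6*k (p(k) = -9 + (6*k - 2) = -9 + (-2 + 6*k) = -11 + 6*k)
D(j) = I*√23 (D(j) = √((-11 + 6*(-1)) - 6) = √((-11 - 6) - 6) = √(-17 - 6) = √(-23) = I*√23)
203 - (-35 + D(14))/(93 + 117) = 203 - (-35 + I*√23)/(93 + 117) = 203 - (-35 + I*√23)/210 = 203 - (-⅙ + I*√23/210) = 203 + (⅙ - I*√23/210) = 1219/6 - I*√23/210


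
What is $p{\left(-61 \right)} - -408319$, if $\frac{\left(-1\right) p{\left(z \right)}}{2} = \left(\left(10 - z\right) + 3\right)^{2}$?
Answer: $397367$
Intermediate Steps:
$p{\left(z \right)} = - 2 \left(13 - z\right)^{2}$ ($p{\left(z \right)} = - 2 \left(\left(10 - z\right) + 3\right)^{2} = - 2 \left(13 - z\right)^{2}$)
$p{\left(-61 \right)} - -408319 = - 2 \left(-13 - 61\right)^{2} - -408319 = - 2 \left(-74\right)^{2} + 408319 = \left(-2\right) 5476 + 408319 = -10952 + 408319 = 397367$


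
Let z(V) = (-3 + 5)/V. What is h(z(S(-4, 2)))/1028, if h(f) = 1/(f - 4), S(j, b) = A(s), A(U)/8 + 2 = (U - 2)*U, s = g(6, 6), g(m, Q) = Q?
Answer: -22/90207 ≈ -0.00024388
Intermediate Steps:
s = 6
A(U) = -16 + 8*U*(-2 + U) (A(U) = -16 + 8*((U - 2)*U) = -16 + 8*((-2 + U)*U) = -16 + 8*(U*(-2 + U)) = -16 + 8*U*(-2 + U))
S(j, b) = 176 (S(j, b) = -16 - 16*6 + 8*6² = -16 - 96 + 8*36 = -16 - 96 + 288 = 176)
z(V) = 2/V
h(f) = 1/(-4 + f)
h(z(S(-4, 2)))/1028 = 1/(1028*(-4 + 2/176)) = 1/(1028*(-4 + 2*(1/176))) = 1/(1028*(-4 + 1/88)) = 1/(1028*(-351/88)) = (1/1028)*(-88/351) = -22/90207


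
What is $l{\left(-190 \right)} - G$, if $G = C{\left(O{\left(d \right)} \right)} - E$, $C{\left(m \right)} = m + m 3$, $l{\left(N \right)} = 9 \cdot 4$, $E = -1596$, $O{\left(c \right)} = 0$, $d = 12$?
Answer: $-1560$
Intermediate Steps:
$l{\left(N \right)} = 36$
$C{\left(m \right)} = 4 m$ ($C{\left(m \right)} = m + 3 m = 4 m$)
$G = 1596$ ($G = 4 \cdot 0 - -1596 = 0 + 1596 = 1596$)
$l{\left(-190 \right)} - G = 36 - 1596 = -1560$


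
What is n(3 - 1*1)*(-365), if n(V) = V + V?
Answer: -1460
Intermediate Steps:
n(V) = 2*V
n(3 - 1*1)*(-365) = (2*(3 - 1*1))*(-365) = (2*(3 - 1))*(-365) = (2*2)*(-365) = 4*(-365) = -1460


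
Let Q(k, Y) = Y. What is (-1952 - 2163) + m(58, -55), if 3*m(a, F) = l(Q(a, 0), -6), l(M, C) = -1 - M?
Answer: -12346/3 ≈ -4115.3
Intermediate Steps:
m(a, F) = -⅓ (m(a, F) = (-1 - 1*0)/3 = (-1 + 0)/3 = (⅓)*(-1) = -⅓)
(-1952 - 2163) + m(58, -55) = (-1952 - 2163) - ⅓ = -4115 - ⅓ = -12346/3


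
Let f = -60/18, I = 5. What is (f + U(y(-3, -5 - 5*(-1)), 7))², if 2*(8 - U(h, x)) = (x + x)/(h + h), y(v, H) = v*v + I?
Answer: 2809/144 ≈ 19.507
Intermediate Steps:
y(v, H) = 5 + v² (y(v, H) = v*v + 5 = v² + 5 = 5 + v²)
U(h, x) = 8 - x/(2*h) (U(h, x) = 8 - (x + x)/(2*(h + h)) = 8 - 2*x/(2*(2*h)) = 8 - 2*x*1/(2*h)/2 = 8 - x/(2*h))
f = -10/3 (f = -60*1/18 = -10/3 ≈ -3.3333)
(f + U(y(-3, -5 - 5*(-1)), 7))² = (-10/3 + (8 - ½*7/(5 + (-3)²)))² = (-10/3 + (8 - ½*7/(5 + 9)))² = (-10/3 + (8 - ½*7/14))² = (-10/3 + (8 - ½*7*1/14))² = (-10/3 + (8 - ¼))² = (-10/3 + 31/4)² = (53/12)² = 2809/144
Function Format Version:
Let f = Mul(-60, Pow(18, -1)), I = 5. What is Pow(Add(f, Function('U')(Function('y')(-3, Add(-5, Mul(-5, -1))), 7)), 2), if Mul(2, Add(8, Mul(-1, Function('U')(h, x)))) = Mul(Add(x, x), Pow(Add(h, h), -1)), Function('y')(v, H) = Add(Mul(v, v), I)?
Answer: Rational(2809, 144) ≈ 19.507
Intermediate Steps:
Function('y')(v, H) = Add(5, Pow(v, 2)) (Function('y')(v, H) = Add(Mul(v, v), 5) = Add(Pow(v, 2), 5) = Add(5, Pow(v, 2)))
Function('U')(h, x) = Add(8, Mul(Rational(-1, 2), x, Pow(h, -1))) (Function('U')(h, x) = Add(8, Mul(Rational(-1, 2), Mul(Add(x, x), Pow(Add(h, h), -1)))) = Add(8, Mul(Rational(-1, 2), Mul(Mul(2, x), Pow(Mul(2, h), -1)))) = Add(8, Mul(Rational(-1, 2), Mul(Mul(2, x), Mul(Rational(1, 2), Pow(h, -1))))) = Add(8, Mul(Rational(-1, 2), Mul(x, Pow(h, -1)))) = Add(8, Mul(Rational(-1, 2), x, Pow(h, -1))))
f = Rational(-10, 3) (f = Mul(-60, Rational(1, 18)) = Rational(-10, 3) ≈ -3.3333)
Pow(Add(f, Function('U')(Function('y')(-3, Add(-5, Mul(-5, -1))), 7)), 2) = Pow(Add(Rational(-10, 3), Add(8, Mul(Rational(-1, 2), 7, Pow(Add(5, Pow(-3, 2)), -1)))), 2) = Pow(Add(Rational(-10, 3), Add(8, Mul(Rational(-1, 2), 7, Pow(Add(5, 9), -1)))), 2) = Pow(Add(Rational(-10, 3), Add(8, Mul(Rational(-1, 2), 7, Pow(14, -1)))), 2) = Pow(Add(Rational(-10, 3), Add(8, Mul(Rational(-1, 2), 7, Rational(1, 14)))), 2) = Pow(Add(Rational(-10, 3), Add(8, Rational(-1, 4))), 2) = Pow(Add(Rational(-10, 3), Rational(31, 4)), 2) = Pow(Rational(53, 12), 2) = Rational(2809, 144)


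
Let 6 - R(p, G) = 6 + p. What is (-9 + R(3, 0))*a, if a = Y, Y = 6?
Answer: -72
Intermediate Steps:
R(p, G) = -p (R(p, G) = 6 - (6 + p) = 6 + (-6 - p) = -p)
a = 6
(-9 + R(3, 0))*a = (-9 - 1*3)*6 = (-9 - 3)*6 = -12*6 = -72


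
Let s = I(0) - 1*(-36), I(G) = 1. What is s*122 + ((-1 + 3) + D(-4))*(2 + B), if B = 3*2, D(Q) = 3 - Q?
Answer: 4586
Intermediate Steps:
B = 6
s = 37 (s = 1 - 1*(-36) = 1 + 36 = 37)
s*122 + ((-1 + 3) + D(-4))*(2 + B) = 37*122 + ((-1 + 3) + (3 - 1*(-4)))*(2 + 6) = 4514 + (2 + (3 + 4))*8 = 4514 + (2 + 7)*8 = 4514 + 9*8 = 4514 + 72 = 4586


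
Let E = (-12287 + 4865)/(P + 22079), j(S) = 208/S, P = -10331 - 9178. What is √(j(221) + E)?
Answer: 43*I*√502435/21845 ≈ 1.3953*I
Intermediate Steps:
P = -19509
E = -3711/1285 (E = (-12287 + 4865)/(-19509 + 22079) = -7422/2570 = -7422*1/2570 = -3711/1285 ≈ -2.8879)
√(j(221) + E) = √(208/221 - 3711/1285) = √(208*(1/221) - 3711/1285) = √(16/17 - 3711/1285) = √(-42527/21845) = 43*I*√502435/21845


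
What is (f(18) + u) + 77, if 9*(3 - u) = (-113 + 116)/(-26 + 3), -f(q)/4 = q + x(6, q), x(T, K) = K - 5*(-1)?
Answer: -5795/69 ≈ -83.985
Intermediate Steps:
x(T, K) = 5 + K (x(T, K) = K + 5 = 5 + K)
f(q) = -20 - 8*q (f(q) = -4*(q + (5 + q)) = -4*(5 + 2*q) = -20 - 8*q)
u = 208/69 (u = 3 - (-113 + 116)/(9*(-26 + 3)) = 3 - 1/(3*(-23)) = 3 - (-1)/(3*23) = 3 - ⅑*(-3/23) = 3 + 1/69 = 208/69 ≈ 3.0145)
(f(18) + u) + 77 = ((-20 - 8*18) + 208/69) + 77 = ((-20 - 144) + 208/69) + 77 = (-164 + 208/69) + 77 = -11108/69 + 77 = -5795/69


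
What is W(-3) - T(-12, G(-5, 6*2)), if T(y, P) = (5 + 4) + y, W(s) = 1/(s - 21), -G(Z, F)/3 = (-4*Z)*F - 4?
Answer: 71/24 ≈ 2.9583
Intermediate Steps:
G(Z, F) = 12 + 12*F*Z (G(Z, F) = -3*((-4*Z)*F - 4) = -3*(-4*F*Z - 4) = -3*(-4 - 4*F*Z) = 12 + 12*F*Z)
W(s) = 1/(-21 + s)
T(y, P) = 9 + y
W(-3) - T(-12, G(-5, 6*2)) = 1/(-21 - 3) - (9 - 12) = 1/(-24) - 1*(-3) = -1/24 + 3 = 71/24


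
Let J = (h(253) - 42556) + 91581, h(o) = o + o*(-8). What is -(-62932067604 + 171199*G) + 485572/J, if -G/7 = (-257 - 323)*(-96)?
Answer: 3063443502486974/23627 ≈ 1.2966e+11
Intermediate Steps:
G = -389760 (G = -7*(-257 - 323)*(-96) = -(-4060)*(-96) = -7*55680 = -389760)
h(o) = -7*o (h(o) = o - 8*o = -7*o)
J = 47254 (J = (-7*253 - 42556) + 91581 = (-1771 - 42556) + 91581 = -44327 + 91581 = 47254)
-(-62932067604 + 171199*G) + 485572/J = -171199/(1/(-389760 - 367596)) + 485572/47254 = -171199/(1/(-757356)) + 485572*(1/47254) = -171199/(-1/757356) + 242786/23627 = -171199*(-757356) + 242786/23627 = 129658589844 + 242786/23627 = 3063443502486974/23627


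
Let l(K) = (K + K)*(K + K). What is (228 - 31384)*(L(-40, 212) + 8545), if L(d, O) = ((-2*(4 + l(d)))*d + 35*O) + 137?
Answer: -16463515832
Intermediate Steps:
l(K) = 4*K² (l(K) = (2*K)*(2*K) = 4*K²)
L(d, O) = 137 + 35*O + d*(-8 - 8*d²) (L(d, O) = ((-2*(4 + 4*d²))*d + 35*O) + 137 = ((-8 - 8*d²)*d + 35*O) + 137 = (d*(-8 - 8*d²) + 35*O) + 137 = (35*O + d*(-8 - 8*d²)) + 137 = 137 + 35*O + d*(-8 - 8*d²))
(228 - 31384)*(L(-40, 212) + 8545) = (228 - 31384)*((137 - 8*(-40) - 8*(-40)³ + 35*212) + 8545) = -31156*((137 + 320 - 8*(-64000) + 7420) + 8545) = -31156*((137 + 320 + 512000 + 7420) + 8545) = -31156*(519877 + 8545) = -31156*528422 = -16463515832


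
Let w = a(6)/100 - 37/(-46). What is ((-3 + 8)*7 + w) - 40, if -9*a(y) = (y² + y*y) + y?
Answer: -7387/1725 ≈ -4.2823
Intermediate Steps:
a(y) = -2*y²/9 - y/9 (a(y) = -((y² + y*y) + y)/9 = -((y² + y²) + y)/9 = -(2*y² + y)/9 = -(y + 2*y²)/9 = -2*y²/9 - y/9)
w = 1238/1725 (w = -⅑*6*(1 + 2*6)/100 - 37/(-46) = -⅑*6*(1 + 12)*(1/100) - 37*(-1/46) = -⅑*6*13*(1/100) + 37/46 = -26/3*1/100 + 37/46 = -13/150 + 37/46 = 1238/1725 ≈ 0.71768)
((-3 + 8)*7 + w) - 40 = ((-3 + 8)*7 + 1238/1725) - 40 = (5*7 + 1238/1725) - 40 = (35 + 1238/1725) - 40 = 61613/1725 - 40 = -7387/1725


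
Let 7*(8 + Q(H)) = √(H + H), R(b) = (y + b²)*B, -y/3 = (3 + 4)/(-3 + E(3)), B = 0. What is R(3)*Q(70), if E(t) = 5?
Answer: 0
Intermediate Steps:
y = -21/2 (y = -3*(3 + 4)/(-3 + 5) = -21/2 ≈ -10.500)
R(b) = 0 (R(b) = (-21/2 + b²)*0 = 0)
Q(H) = -8 + √2*√H/7 (Q(H) = -8 + √(H + H)/7 = -8 + √(2*H)/7 = -8 + (√2*√H)/7 = -8 + √2*√H/7)
R(3)*Q(70) = 0*(-8 + √2*√70/7) = 0*(-8 + 2*√35/7) = 0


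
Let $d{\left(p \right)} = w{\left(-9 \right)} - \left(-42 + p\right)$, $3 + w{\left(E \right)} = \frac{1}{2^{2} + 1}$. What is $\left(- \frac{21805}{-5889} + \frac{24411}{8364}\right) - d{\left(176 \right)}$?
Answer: $\frac{11773831553}{82092660} \approx 143.42$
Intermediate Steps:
$w{\left(E \right)} = - \frac{14}{5}$ ($w{\left(E \right)} = -3 + \frac{1}{2^{2} + 1} = -3 + \frac{1}{4 + 1} = -3 + \frac{1}{5} = - \frac{14}{5}$)
$d{\left(p \right)} = \frac{196}{5} - p$ ($d{\left(p \right)} = - \frac{14}{5} - \left(-42 + p\right) = \frac{196}{5} - p$)
$\left(- \frac{21805}{-5889} + \frac{24411}{8364}\right) - d{\left(176 \right)} = \left(- \frac{21805}{-5889} + \frac{24411}{8364}\right) - \left(\frac{196}{5} - 176\right) = \left(\left(-21805\right) \left(- \frac{1}{5889}\right) + 24411 \cdot \frac{1}{8364}\right) - \left(\frac{196}{5} - 176\right) = \left(\frac{21805}{5889} + \frac{8137}{2788}\right) - - \frac{684}{5} = \frac{108711133}{16418532} + \frac{684}{5} = \frac{11773831553}{82092660}$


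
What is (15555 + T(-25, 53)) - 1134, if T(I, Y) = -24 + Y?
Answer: 14450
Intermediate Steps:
(15555 + T(-25, 53)) - 1134 = (15555 + (-24 + 53)) - 1134 = (15555 + 29) - 1134 = 15584 - 1134 = 14450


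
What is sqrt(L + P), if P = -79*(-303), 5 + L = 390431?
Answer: sqrt(414363) ≈ 643.71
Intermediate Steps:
L = 390426 (L = -5 + 390431 = 390426)
P = 23937
sqrt(L + P) = sqrt(390426 + 23937) = sqrt(414363)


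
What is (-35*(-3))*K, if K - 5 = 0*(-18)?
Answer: 525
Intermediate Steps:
K = 5 (K = 5 + 0*(-18) = 5 + 0 = 5)
(-35*(-3))*K = -35*(-3)*5 = 105*5 = 525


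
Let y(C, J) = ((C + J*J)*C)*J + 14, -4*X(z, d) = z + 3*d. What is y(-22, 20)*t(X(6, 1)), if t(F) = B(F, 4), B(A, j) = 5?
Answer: -831530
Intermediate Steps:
X(z, d) = -3*d/4 - z/4 (X(z, d) = -(z + 3*d)/4 = -3*d/4 - z/4)
t(F) = 5
y(C, J) = 14 + C*J*(C + J²) (y(C, J) = ((C + J²)*C)*J + 14 = (C*(C + J²))*J + 14 = C*J*(C + J²) + 14 = 14 + C*J*(C + J²))
y(-22, 20)*t(X(6, 1)) = (14 - 22*20³ + 20*(-22)²)*5 = (14 - 22*8000 + 20*484)*5 = (14 - 176000 + 9680)*5 = -166306*5 = -831530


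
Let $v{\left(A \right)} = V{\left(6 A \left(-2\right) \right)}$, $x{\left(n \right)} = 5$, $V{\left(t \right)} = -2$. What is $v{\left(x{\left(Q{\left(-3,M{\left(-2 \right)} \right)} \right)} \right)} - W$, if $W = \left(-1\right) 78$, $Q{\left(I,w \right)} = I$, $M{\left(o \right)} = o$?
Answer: $76$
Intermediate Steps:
$v{\left(A \right)} = -2$
$W = -78$
$v{\left(x{\left(Q{\left(-3,M{\left(-2 \right)} \right)} \right)} \right)} - W = -2 - -78 = -2 + 78 = 76$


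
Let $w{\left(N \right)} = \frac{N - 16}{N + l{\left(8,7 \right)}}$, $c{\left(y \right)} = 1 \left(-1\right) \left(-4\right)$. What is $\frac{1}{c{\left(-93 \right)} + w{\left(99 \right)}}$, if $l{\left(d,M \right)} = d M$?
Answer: $\frac{155}{703} \approx 0.22048$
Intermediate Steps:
$l{\left(d,M \right)} = M d$
$c{\left(y \right)} = 4$ ($c{\left(y \right)} = \left(-1\right) \left(-4\right) = 4$)
$w{\left(N \right)} = \frac{-16 + N}{56 + N}$ ($w{\left(N \right)} = \frac{N - 16}{N + 7 \cdot 8} = \frac{-16 + N}{N + 56} = \frac{-16 + N}{56 + N}$)
$\frac{1}{c{\left(-93 \right)} + w{\left(99 \right)}} = \frac{1}{4 + \frac{-16 + 99}{56 + 99}} = \frac{1}{4 + \frac{1}{155} \cdot 83} = \frac{1}{4 + \frac{83}{155}} = \frac{1}{\frac{703}{155}} = \frac{155}{703}$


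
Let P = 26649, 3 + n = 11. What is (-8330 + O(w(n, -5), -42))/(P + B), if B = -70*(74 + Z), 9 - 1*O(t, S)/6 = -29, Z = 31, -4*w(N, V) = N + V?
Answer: -8102/19299 ≈ -0.41981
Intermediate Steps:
n = 8 (n = -3 + 11 = 8)
w(N, V) = -N/4 - V/4 (w(N, V) = -(N + V)/4 = -N/4 - V/4)
O(t, S) = 228 (O(t, S) = 54 - 6*(-29) = 54 + 174 = 228)
B = -7350 (B = -70*(74 + 31) = -70*105 = -7350)
(-8330 + O(w(n, -5), -42))/(P + B) = (-8330 + 228)/(26649 - 7350) = -8102/19299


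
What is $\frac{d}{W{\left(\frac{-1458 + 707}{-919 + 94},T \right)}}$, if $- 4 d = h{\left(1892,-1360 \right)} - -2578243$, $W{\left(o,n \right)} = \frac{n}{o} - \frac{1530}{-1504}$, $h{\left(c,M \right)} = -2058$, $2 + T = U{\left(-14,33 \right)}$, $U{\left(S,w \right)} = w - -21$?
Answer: $- \frac{72745281556}{6567063} \approx -11077.0$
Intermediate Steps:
$U{\left(S,w \right)} = 21 + w$ ($U{\left(S,w \right)} = w + 21 = 21 + w$)
$T = 52$ ($T = -2 + \left(21 + 33\right) = -2 + 54 = 52$)
$W{\left(o,n \right)} = \frac{765}{752} + \frac{n}{o}$ ($W{\left(o,n \right)} = \frac{n}{o} - - \frac{765}{752} = \frac{n}{o} + \frac{765}{752} = \frac{765}{752} + \frac{n}{o}$)
$d = - \frac{2576185}{4}$ ($d = - \frac{-2058 - -2578243}{4} = - \frac{-2058 + 2578243}{4} = \left(- \frac{1}{4}\right) 2576185 = - \frac{2576185}{4} \approx -6.4405 \cdot 10^{5}$)
$\frac{d}{W{\left(\frac{-1458 + 707}{-919 + 94},T \right)}} = - \frac{2576185}{4 \left(\frac{765}{752} + \frac{52}{\left(-1458 + 707\right) \frac{1}{-919 + 94}}\right)} = - \frac{2576185}{4 \left(\frac{765}{752} + \frac{52}{\left(-751\right) \frac{1}{-825}}\right)} = - \frac{2576185}{4 \left(\frac{765}{752} + \frac{52}{\left(-751\right) \left(- \frac{1}{825}\right)}\right)} = - \frac{2576185}{4 \left(\frac{765}{752} + \frac{52}{\frac{751}{825}}\right)} = - \frac{2576185}{4 \left(\frac{765}{752} + 52 \cdot \frac{825}{751}\right)} = - \frac{2576185}{4 \left(\frac{765}{752} + \frac{42900}{751}\right)} = - \frac{2576185}{4 \cdot \frac{32835315}{564752}} = \left(- \frac{2576185}{4}\right) \frac{564752}{32835315} = - \frac{72745281556}{6567063}$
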